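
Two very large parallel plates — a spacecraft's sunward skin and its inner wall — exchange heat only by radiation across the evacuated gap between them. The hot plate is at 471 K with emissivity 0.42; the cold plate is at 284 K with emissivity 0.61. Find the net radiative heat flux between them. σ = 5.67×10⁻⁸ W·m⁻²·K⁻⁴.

q ≈ 802 W/m²

For two infinite grey parallel plates, q = σ(T₁⁴ − T₂⁴)/(1/ε₁ + 1/ε₂ − 1).
T₁⁴ − T₂⁴ = 4.921×10¹⁰ − 6.505×10⁹ = 4.271×10¹⁰ K⁴.
1/ε₁ + 1/ε₂ − 1 = 2.381 + 1.639 − 1 = 3.020.
q = 5.67×10⁻⁸ × 4.271×10¹⁰ / 3.020.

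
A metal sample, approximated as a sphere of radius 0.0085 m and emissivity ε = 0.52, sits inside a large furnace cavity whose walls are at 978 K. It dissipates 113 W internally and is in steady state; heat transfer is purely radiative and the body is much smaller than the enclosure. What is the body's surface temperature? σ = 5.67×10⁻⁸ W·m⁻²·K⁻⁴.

T ≈ 1510 K

For a small grey body in a large enclosure, net radiated power = εσA(T⁴ − T_w⁴).
Steady state: P = εσA(T⁴ − T_w⁴) with A = 4πr² = 9.079×10⁻⁴ m².
T⁴ = P/(εσA) + T_w⁴ = 113/(0.52·5.67×10⁻⁸·9.079×10⁻⁴) + (978)⁴
    = 4.221×10¹² + 9.149×10¹¹ = 5.136×10¹² K⁴.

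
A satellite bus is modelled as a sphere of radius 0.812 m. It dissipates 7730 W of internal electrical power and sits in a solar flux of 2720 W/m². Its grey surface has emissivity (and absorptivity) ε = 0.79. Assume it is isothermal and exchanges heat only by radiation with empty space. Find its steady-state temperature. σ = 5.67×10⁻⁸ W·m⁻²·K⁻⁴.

At steady state, absorbed solar power + internal power = radiated power.
Absorbed: α·S·A_cross = 0.79·2720·2.071 = 4451 W (cross-section πr²).
Total input = 4451 + 7730 = 12180 W.
Radiated: εσ·A_surf·T⁴ with A_surf = 4πr² = 8.286 m².
T⁴ = 12180/(0.79·5.67×10⁻⁸·8.286) = 3.282×10¹⁰ K⁴.

T ≈ 426 K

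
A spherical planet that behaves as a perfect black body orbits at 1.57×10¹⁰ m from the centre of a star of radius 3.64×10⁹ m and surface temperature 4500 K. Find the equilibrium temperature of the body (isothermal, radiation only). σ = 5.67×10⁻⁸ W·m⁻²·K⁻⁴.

The star's surface emits σT_*⁴; at distance d the flux is S = σT_*⁴(R_*/d)².
S = 5.67×10⁻⁸·(4500)⁴·(3.64×10⁹/1.57×10¹⁰)² = 1.250×10⁶ W/m².
For an isothermal sphere T⁴ = (1−a)S/(4σ) = 5.511×10¹² K⁴.

T ≈ 1530 K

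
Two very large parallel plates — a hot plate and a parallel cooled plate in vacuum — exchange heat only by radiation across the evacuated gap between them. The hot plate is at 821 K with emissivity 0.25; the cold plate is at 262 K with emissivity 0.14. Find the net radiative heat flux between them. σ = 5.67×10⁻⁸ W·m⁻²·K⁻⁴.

q ≈ 2510 W/m²

For two infinite grey parallel plates, q = σ(T₁⁴ − T₂⁴)/(1/ε₁ + 1/ε₂ − 1).
T₁⁴ − T₂⁴ = 4.543×10¹¹ − 4.712×10⁹ = 4.496×10¹¹ K⁴.
1/ε₁ + 1/ε₂ − 1 = 4.000 + 7.143 − 1 = 10.14.
q = 5.67×10⁻⁸ × 4.496×10¹¹ / 10.14.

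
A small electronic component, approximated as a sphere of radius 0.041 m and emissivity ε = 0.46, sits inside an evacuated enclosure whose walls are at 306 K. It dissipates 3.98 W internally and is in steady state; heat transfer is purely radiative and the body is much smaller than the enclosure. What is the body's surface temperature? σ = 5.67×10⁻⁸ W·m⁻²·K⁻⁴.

For a small grey body in a large enclosure, net radiated power = εσA(T⁴ − T_w⁴).
Steady state: P = εσA(T⁴ − T_w⁴) with A = 4πr² = 0.02112 m².
T⁴ = P/(εσA) + T_w⁴ = 3.98/(0.46·5.67×10⁻⁸·0.02112) + (306)⁴
    = 7.224×10⁹ + 8.768×10⁹ = 1.599×10¹⁰ K⁴.

T ≈ 356 K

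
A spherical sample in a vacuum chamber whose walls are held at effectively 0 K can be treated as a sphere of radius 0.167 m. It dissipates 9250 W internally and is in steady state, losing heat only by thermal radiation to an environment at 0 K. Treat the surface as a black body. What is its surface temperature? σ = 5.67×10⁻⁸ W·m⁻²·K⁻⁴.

T ≈ 826 K

Steady state: internal power = radiated power, P = εσA T⁴.
Radiating area A = 4πr² = 0.3505 m².
T⁴ = P/(εσA) = 9250/(1.0·5.67×10⁻⁸·0.3505) = 4.655×10¹¹ K⁴.
T = (4.655×10¹¹)^(1/4).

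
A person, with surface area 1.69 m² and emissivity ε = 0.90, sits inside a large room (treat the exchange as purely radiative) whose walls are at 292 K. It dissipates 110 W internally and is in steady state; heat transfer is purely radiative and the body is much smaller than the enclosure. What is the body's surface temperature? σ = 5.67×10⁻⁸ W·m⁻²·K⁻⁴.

For a small grey body in a large enclosure, net radiated power = εσA(T⁴ − T_w⁴).
Steady state: P = εσA(T⁴ − T_w⁴) with A = 1.69 m².
T⁴ = P/(εσA) + T_w⁴ = 110/(0.90·5.67×10⁻⁸·1.690) + (292)⁴
    = 1.275×10⁹ + 7.270×10⁹ = 8.545×10⁹ K⁴.

T ≈ 304 K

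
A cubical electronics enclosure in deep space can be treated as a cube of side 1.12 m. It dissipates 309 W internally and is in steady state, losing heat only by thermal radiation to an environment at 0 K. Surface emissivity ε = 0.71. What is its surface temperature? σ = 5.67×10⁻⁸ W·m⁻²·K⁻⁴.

Steady state: internal power = radiated power, P = εσA T⁴.
Radiating area A = 6L² = 7.526 m².
T⁴ = P/(εσA) = 309/(0.71·5.67×10⁻⁸·7.526) = 1.020×10⁹ K⁴.
T = (1.020×10⁹)^(1/4).

T ≈ 179 K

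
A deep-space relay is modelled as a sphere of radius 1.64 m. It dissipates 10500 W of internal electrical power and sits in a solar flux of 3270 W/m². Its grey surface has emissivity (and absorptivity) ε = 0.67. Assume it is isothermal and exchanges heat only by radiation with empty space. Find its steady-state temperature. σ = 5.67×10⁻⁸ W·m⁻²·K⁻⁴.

T ≈ 388 K

At steady state, absorbed solar power + internal power = radiated power.
Absorbed: α·S·A_cross = 0.67·3270·8.450 = 18510 W (cross-section πr²).
Total input = 18510 + 10500 = 29010 W.
Radiated: εσ·A_surf·T⁴ with A_surf = 4πr² = 33.80 m².
T⁴ = 29010/(0.67·5.67×10⁻⁸·33.80) = 2.260×10¹⁰ K⁴.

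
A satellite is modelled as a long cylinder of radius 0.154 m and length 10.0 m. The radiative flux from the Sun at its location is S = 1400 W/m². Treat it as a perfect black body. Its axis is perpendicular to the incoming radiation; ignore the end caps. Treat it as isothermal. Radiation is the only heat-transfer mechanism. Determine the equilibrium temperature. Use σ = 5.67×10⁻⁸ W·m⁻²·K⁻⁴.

At equilibrium, absorbed power = emitted power.
Absorbing cross-section = 2rL = 3.080 m²; emitting surface = 2πrL = 9.676 m² (ratio π).
S·A_cross = εσ·A_surf·T⁴  ⇒  T⁴ = S/(πσ).
T⁴ = 1.00·1400/(π·5.67×10⁻⁸) = 7.860×10⁹ K⁴.
T = (7.860×10⁹)^(1/4).

T ≈ 298 K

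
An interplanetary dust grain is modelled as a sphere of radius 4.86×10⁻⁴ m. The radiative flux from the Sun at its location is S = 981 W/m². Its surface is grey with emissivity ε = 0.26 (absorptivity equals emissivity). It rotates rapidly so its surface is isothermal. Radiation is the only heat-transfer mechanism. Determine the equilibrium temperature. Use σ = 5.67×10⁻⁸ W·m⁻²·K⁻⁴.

T ≈ 256 K

At equilibrium, absorbed power = emitted power.
Absorbing cross-section = πr² = 7.420×10⁻⁷ m²; emitting surface = 4πr² = 2.968×10⁻⁶ m² (ratio 4).
εS·A_cross = εσ·A_surf·T⁴  ⇒  T⁴ = S/(4σ)   (ε cancels).
T⁴ = 981/(4·5.67×10⁻⁸) = 4.325×10⁹ K⁴.
T = (4.325×10⁹)^(1/4).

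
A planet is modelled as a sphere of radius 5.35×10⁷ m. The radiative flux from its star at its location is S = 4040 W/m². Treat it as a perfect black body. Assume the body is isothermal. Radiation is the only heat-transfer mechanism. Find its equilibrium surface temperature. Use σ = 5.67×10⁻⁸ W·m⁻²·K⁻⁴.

T ≈ 365 K

At equilibrium, absorbed power = emitted power.
Absorbing cross-section = πr² = 8.992×10¹⁵ m²; emitting surface = 4πr² = 3.597×10¹⁶ m² (ratio 4).
S·A_cross = εσ·A_surf·T⁴  ⇒  T⁴ = S/(4σ).
T⁴ = 1.00·4040/(4·5.67×10⁻⁸) = 1.781×10¹⁰ K⁴.
T = (1.781×10¹⁰)^(1/4).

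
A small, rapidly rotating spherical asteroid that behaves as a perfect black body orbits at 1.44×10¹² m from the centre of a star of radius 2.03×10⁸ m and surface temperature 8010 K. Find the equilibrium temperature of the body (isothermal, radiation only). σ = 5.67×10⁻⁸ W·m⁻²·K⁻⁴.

The star's surface emits σT_*⁴; at distance d the flux is S = σT_*⁴(R_*/d)².
S = 5.67×10⁻⁸·(8010)⁴·(2.03×10⁸/1.44×10¹²)² = 4.639 W/m².
For an isothermal sphere T⁴ = (1−a)S/(4σ) = 2.045×10⁷ K⁴.

T ≈ 67.2 K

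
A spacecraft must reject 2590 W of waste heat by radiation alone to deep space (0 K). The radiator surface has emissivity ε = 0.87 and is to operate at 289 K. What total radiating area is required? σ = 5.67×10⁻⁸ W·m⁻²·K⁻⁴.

A ≈ 7.53 m²

P = εσA T⁴ ⇒ A = P/(εσT⁴).
T⁴ = 6.976×10⁹ K⁴.
A = 2590/(0.87 × 5.67×10⁻⁸ × 6.976×10⁹).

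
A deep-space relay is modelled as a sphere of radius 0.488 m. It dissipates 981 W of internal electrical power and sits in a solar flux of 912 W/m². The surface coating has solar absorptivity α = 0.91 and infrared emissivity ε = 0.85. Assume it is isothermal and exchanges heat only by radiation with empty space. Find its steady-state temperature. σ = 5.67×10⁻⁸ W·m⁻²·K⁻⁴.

At steady state, absorbed solar power + internal power = radiated power.
Absorbed: α·S·A_cross = 0.91·912·0.7482 = 620.9 W (cross-section πr²).
Total input = 620.9 + 981 = 1602 W.
Radiated: εσ·A_surf·T⁴ with A_surf = 4πr² = 2.993 m².
T⁴ = 1602/(0.85·5.67×10⁻⁸·2.993) = 1.111×10¹⁰ K⁴.

T ≈ 325 K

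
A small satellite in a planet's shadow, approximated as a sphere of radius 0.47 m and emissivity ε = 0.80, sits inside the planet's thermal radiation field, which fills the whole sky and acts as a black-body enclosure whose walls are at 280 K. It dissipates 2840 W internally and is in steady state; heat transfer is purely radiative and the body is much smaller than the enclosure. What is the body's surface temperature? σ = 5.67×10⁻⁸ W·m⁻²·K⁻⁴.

For a small grey body in a large enclosure, net radiated power = εσA(T⁴ − T_w⁴).
Steady state: P = εσA(T⁴ − T_w⁴) with A = 4πr² = 2.776 m².
T⁴ = P/(εσA) + T_w⁴ = 2840/(0.80·5.67×10⁻⁸·2.776) + (280)⁴
    = 2.255×10¹⁰ + 6.147×10⁹ = 2.870×10¹⁰ K⁴.

T ≈ 412 K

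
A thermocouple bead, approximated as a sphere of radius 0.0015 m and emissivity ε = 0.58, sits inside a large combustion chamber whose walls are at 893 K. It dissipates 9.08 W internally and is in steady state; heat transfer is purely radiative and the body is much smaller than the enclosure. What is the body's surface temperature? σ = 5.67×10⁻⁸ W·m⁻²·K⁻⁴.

For a small grey body in a large enclosure, net radiated power = εσA(T⁴ − T_w⁴).
Steady state: P = εσA(T⁴ − T_w⁴) with A = 4πr² = 2.827×10⁻⁵ m².
T⁴ = P/(εσA) + T_w⁴ = 9.08/(0.58·5.67×10⁻⁸·2.827×10⁻⁵) + (893)⁴
    = 9.765×10¹² + 6.359×10¹¹ = 1.040×10¹³ K⁴.

T ≈ 1800 K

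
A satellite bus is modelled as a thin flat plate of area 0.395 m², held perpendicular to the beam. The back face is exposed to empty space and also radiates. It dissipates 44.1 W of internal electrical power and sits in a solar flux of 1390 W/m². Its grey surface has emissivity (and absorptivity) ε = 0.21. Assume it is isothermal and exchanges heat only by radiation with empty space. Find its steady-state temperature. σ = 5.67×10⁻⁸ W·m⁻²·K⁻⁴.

T ≈ 361 K

At steady state, absorbed solar power + internal power = radiated power.
Absorbed: α·S·A_cross = 0.21·1390·0.3950 = 115.3 W (cross-section A).
Total input = 115.3 + 44.1 = 159.4 W.
Radiated: εσ·A_surf·T⁴ with A_surf = 2A = 0.7900 m².
T⁴ = 159.4/(0.21·5.67×10⁻⁸·0.7900) = 1.695×10¹⁰ K⁴.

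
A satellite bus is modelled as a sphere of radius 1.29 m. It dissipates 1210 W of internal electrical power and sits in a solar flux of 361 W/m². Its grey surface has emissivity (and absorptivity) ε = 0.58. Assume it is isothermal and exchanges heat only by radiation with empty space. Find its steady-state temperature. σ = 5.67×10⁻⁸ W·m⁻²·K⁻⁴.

T ≈ 241 K

At steady state, absorbed solar power + internal power = radiated power.
Absorbed: α·S·A_cross = 0.58·361·5.228 = 1095 W (cross-section πr²).
Total input = 1095 + 1210 = 2305 W.
Radiated: εσ·A_surf·T⁴ with A_surf = 4πr² = 20.91 m².
T⁴ = 2305/(0.58·5.67×10⁻⁸·20.91) = 3.351×10⁹ K⁴.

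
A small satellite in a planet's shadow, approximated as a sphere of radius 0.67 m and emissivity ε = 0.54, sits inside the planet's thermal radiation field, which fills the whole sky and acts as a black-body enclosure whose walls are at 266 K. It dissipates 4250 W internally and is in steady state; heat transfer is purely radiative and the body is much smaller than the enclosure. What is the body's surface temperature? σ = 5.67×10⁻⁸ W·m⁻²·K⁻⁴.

T ≈ 415 K

For a small grey body in a large enclosure, net radiated power = εσA(T⁴ − T_w⁴).
Steady state: P = εσA(T⁴ − T_w⁴) with A = 4πr² = 5.641 m².
T⁴ = P/(εσA) + T_w⁴ = 4250/(0.54·5.67×10⁻⁸·5.641) + (266)⁴
    = 2.461×10¹⁰ + 5.006×10⁹ = 2.961×10¹⁰ K⁴.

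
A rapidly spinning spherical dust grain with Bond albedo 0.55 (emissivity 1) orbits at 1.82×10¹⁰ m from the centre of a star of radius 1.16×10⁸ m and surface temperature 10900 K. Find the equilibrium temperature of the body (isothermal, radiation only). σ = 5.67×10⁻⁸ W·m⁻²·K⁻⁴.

The star's surface emits σT_*⁴; at distance d the flux is S = σT_*⁴(R_*/d)².
S = 5.67×10⁻⁸·(10900)⁴·(1.16×10⁸/1.82×10¹⁰)² = 32510 W/m².
For an isothermal sphere T⁴ = (1−a)S/(4σ) = 6.451×10¹⁰ K⁴.

T ≈ 504 K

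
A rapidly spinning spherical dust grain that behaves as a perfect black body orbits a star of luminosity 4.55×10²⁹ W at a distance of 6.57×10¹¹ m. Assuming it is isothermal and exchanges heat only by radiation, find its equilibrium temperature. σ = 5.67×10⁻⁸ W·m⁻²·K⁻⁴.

T ≈ 780 K

First find the stellar flux at distance d: S = L/(4πd²) = 4.55×10²⁹/(4π·(6.57×10¹¹)²) = 83880 W/m².
For an isothermal sphere, absorbed (1−a)S·πr² = emitted σ·4πr²·T⁴, so T⁴ = (1−a)S/(4σ).
T⁴ = 1.00·83880/(4·5.67×10⁻⁸) = 3.699×10¹¹ K⁴.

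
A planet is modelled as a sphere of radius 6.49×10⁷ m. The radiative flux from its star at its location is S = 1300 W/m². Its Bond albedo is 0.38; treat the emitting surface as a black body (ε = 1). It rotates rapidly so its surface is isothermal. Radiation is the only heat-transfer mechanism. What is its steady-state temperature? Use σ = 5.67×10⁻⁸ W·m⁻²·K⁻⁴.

T ≈ 244 K

At equilibrium, absorbed power = emitted power.
Absorbing cross-section = πr² = 1.323×10¹⁶ m²; emitting surface = 4πr² = 5.293×10¹⁶ m² (ratio 4).
(1−a)S·A_cross = εσ·A_surf·T⁴  ⇒  T⁴ = (1−a)S/(4σ).
T⁴ = 0.620·1300/(4·5.67×10⁻⁸) = 3.554×10⁹ K⁴.
T = (3.554×10⁹)^(1/4).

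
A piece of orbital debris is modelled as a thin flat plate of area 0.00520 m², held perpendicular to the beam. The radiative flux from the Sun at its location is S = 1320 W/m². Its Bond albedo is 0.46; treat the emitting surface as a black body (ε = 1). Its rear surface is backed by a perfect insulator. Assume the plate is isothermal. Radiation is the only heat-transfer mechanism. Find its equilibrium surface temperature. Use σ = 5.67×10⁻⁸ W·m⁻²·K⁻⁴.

At equilibrium, absorbed power = emitted power.
Absorbing cross-section = A = 0.005200 m²; emitting surface = A = 0.005200 m² (ratio 1).
(1−a)S·A_cross = εσ·A_surf·T⁴  ⇒  T⁴ = (1−a)S/(1σ).
T⁴ = 0.540·1320/(1·5.67×10⁻⁸) = 1.257×10¹⁰ K⁴.
T = (1.257×10¹⁰)^(1/4).

T ≈ 335 K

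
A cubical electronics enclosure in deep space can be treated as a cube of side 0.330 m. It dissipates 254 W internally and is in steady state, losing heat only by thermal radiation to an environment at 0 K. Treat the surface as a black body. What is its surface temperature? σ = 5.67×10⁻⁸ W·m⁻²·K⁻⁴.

Steady state: internal power = radiated power, P = εσA T⁴.
Radiating area A = 6L² = 0.6534 m².
T⁴ = P/(εσA) = 254/(1.0·5.67×10⁻⁸·0.6534) = 6.856×10⁹ K⁴.
T = (6.856×10⁹)^(1/4).

T ≈ 288 K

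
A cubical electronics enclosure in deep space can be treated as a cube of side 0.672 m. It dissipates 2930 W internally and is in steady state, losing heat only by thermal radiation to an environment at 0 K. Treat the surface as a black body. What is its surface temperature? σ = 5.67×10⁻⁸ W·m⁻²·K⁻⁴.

T ≈ 372 K

Steady state: internal power = radiated power, P = εσA T⁴.
Radiating area A = 6L² = 2.710 m².
T⁴ = P/(εσA) = 2930/(1.0·5.67×10⁻⁸·2.710) = 1.907×10¹⁰ K⁴.
T = (1.907×10¹⁰)^(1/4).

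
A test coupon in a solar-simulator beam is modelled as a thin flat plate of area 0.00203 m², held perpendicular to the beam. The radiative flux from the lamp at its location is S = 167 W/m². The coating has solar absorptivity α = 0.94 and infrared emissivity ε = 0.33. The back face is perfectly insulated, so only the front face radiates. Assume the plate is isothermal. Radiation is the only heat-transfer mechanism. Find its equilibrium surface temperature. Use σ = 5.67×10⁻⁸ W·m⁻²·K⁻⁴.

At equilibrium, absorbed power = emitted power.
Absorbing cross-section = A = 0.002030 m²; emitting surface = A = 0.002030 m² (ratio 1).
αS·A_cross = εσ·A_surf·T⁴  ⇒  T⁴ = αS/(ε·1σ).
T⁴ = 0.940·167/(0.33·1·5.67×10⁻⁸) = 8.390×10⁹ K⁴.
T = (8.390×10⁹)^(1/4).

T ≈ 303 K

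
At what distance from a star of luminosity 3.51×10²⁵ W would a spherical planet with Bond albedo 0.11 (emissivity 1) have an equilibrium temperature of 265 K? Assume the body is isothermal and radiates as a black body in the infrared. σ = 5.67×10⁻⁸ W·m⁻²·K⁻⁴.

d ≈ 4.71×10¹⁰ m

For an isothermal black-emitting sphere, (1−a)S·πr² = σ·4πr²·T⁴ ⇒ S = 4σT⁴/(1−a).
S = 4·5.67×10⁻⁸·(265)⁴/0.890 = 1257 W/m².
Flux falls as S = L/(4πd²), so d = √(L/(4πS)) = √(3.51×10²⁵/(4π·1257)).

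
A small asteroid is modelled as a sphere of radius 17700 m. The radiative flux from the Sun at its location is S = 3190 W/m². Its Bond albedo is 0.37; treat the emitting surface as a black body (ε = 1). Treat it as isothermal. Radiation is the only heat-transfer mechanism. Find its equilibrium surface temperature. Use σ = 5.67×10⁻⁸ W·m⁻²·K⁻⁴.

T ≈ 307 K

At equilibrium, absorbed power = emitted power.
Absorbing cross-section = πr² = 9.842×10⁸ m²; emitting surface = 4πr² = 3.937×10⁹ m² (ratio 4).
(1−a)S·A_cross = εσ·A_surf·T⁴  ⇒  T⁴ = (1−a)S/(4σ).
T⁴ = 0.630·3190/(4·5.67×10⁻⁸) = 8.861×10⁹ K⁴.
T = (8.861×10⁹)^(1/4).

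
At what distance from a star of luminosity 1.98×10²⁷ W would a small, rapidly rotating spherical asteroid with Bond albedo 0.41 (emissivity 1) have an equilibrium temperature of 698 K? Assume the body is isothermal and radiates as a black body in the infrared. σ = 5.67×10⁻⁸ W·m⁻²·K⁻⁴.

d ≈ 4.16×10¹⁰ m

For an isothermal black-emitting sphere, (1−a)S·πr² = σ·4πr²·T⁴ ⇒ S = 4σT⁴/(1−a).
S = 4·5.67×10⁻⁸·(698)⁴/0.590 = 91250 W/m².
Flux falls as S = L/(4πd²), so d = √(L/(4πS)) = √(1.98×10²⁷/(4π·91250)).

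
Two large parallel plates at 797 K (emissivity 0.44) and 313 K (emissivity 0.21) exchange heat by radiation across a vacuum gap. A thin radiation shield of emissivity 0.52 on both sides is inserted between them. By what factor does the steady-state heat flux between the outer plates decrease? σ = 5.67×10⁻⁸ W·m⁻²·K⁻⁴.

Without shield: q₀ = σΔ(T⁴)/(1/ε₁+1/ε₂−1) with denominator 6.035.
With shield the two gaps are in series; the resistances add: (1/ε₁+1/ε_s−1)+(1/ε_s+1/ε₂−1) = 3.196+5.685 = 8.881.
Heat-flux ratio q₀/q = 8.881/6.035.

factor ≈ 1.47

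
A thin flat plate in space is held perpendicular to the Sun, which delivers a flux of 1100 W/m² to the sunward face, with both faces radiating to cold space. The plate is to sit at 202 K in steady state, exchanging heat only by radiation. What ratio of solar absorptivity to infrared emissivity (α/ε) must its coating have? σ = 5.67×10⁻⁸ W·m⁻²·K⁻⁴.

Balance: αS·A = εσ·2A·T⁴ ⇒ α/ε = 2σT⁴/S.
α/ε = 2·5.67×10⁻⁸·(202)⁴/1100 = 2·5.67×10⁻⁸·1.665×10⁹/1100.

α/ε ≈ 0.172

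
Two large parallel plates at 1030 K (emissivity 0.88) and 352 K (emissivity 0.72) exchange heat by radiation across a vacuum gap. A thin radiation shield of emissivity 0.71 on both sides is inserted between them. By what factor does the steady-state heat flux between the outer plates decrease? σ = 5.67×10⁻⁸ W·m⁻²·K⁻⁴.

Without shield: q₀ = σΔ(T⁴)/(1/ε₁+1/ε₂−1) with denominator 1.525.
With shield the two gaps are in series; the resistances add: (1/ε₁+1/ε_s−1)+(1/ε_s+1/ε₂−1) = 1.545+1.797 = 3.342.
Heat-flux ratio q₀/q = 3.342/1.525.

factor ≈ 2.19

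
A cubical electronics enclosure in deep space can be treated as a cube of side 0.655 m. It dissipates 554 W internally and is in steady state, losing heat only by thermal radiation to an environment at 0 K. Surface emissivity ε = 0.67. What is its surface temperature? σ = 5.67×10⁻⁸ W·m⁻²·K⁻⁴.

Steady state: internal power = radiated power, P = εσA T⁴.
Radiating area A = 6L² = 2.574 m².
T⁴ = P/(εσA) = 554/(0.67·5.67×10⁻⁸·2.574) = 5.665×10⁹ K⁴.
T = (5.665×10⁹)^(1/4).

T ≈ 274 K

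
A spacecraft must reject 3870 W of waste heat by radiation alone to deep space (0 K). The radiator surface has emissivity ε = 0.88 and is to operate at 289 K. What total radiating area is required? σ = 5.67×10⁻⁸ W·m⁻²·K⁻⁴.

A ≈ 11.1 m²

P = εσA T⁴ ⇒ A = P/(εσT⁴).
T⁴ = 6.976×10⁹ K⁴.
A = 3870/(0.88 × 5.67×10⁻⁸ × 6.976×10⁹).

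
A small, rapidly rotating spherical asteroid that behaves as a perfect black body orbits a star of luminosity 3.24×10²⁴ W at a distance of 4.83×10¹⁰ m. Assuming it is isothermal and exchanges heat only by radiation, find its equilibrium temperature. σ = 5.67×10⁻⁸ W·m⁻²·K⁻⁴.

First find the stellar flux at distance d: S = L/(4πd²) = 3.24×10²⁴/(4π·(4.83×10¹⁰)²) = 110.5 W/m².
For an isothermal sphere, absorbed (1−a)S·πr² = emitted σ·4πr²·T⁴, so T⁴ = (1−a)S/(4σ).
T⁴ = 1.00·110.5/(4·5.67×10⁻⁸) = 4.873×10⁸ K⁴.

T ≈ 149 K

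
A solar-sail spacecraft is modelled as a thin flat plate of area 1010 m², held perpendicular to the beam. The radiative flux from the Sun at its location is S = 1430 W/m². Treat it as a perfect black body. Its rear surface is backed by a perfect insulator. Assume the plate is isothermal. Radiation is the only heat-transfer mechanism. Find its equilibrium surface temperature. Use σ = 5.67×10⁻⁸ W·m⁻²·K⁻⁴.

At equilibrium, absorbed power = emitted power.
Absorbing cross-section = A = 1010 m²; emitting surface = A = 1010 m² (ratio 1).
S·A_cross = εσ·A_surf·T⁴  ⇒  T⁴ = S/(1σ).
T⁴ = 1.00·1430/(1·5.67×10⁻⁸) = 2.522×10¹⁰ K⁴.
T = (2.522×10¹⁰)^(1/4).

T ≈ 399 K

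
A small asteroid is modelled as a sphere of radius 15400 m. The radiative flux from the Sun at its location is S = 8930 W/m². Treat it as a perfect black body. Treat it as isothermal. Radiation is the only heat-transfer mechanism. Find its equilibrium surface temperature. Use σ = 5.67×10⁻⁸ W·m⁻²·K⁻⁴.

T ≈ 445 K

At equilibrium, absorbed power = emitted power.
Absorbing cross-section = πr² = 7.451×10⁸ m²; emitting surface = 4πr² = 2.980×10⁹ m² (ratio 4).
S·A_cross = εσ·A_surf·T⁴  ⇒  T⁴ = S/(4σ).
T⁴ = 1.00·8930/(4·5.67×10⁻⁸) = 3.937×10¹⁰ K⁴.
T = (3.937×10¹⁰)^(1/4).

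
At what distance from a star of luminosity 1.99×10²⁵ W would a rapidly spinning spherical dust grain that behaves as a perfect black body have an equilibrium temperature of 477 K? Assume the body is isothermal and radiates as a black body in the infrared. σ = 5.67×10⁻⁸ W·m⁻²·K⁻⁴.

For an isothermal black-emitting sphere, (1−a)S·πr² = σ·4πr²·T⁴ ⇒ S = 4σT⁴/(1−a).
S = 4·5.67×10⁻⁸·(477)⁴/1.00 = 11740 W/m².
Flux falls as S = L/(4πd²), so d = √(L/(4πS)) = √(1.99×10²⁵/(4π·11740)).

d ≈ 1.16×10¹⁰ m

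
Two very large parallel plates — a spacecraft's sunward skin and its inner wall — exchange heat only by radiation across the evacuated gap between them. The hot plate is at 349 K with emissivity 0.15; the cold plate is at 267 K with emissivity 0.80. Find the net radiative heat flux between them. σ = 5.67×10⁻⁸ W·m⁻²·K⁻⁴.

q ≈ 80.0 W/m²

For two infinite grey parallel plates, q = σ(T₁⁴ − T₂⁴)/(1/ε₁ + 1/ε₂ − 1).
T₁⁴ − T₂⁴ = 1.484×10¹⁰ − 5.082×10⁹ = 9.753×10⁹ K⁴.
1/ε₁ + 1/ε₂ − 1 = 6.667 + 1.250 − 1 = 6.917.
q = 5.67×10⁻⁸ × 9.753×10⁹ / 6.917.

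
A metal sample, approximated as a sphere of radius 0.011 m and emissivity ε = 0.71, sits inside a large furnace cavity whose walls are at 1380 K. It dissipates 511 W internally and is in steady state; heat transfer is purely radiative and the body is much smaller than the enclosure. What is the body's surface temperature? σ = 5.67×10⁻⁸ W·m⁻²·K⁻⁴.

For a small grey body in a large enclosure, net radiated power = εσA(T⁴ − T_w⁴).
Steady state: P = εσA(T⁴ − T_w⁴) with A = 4πr² = 0.001521 m².
T⁴ = P/(εσA) + T_w⁴ = 511/(0.71·5.67×10⁻⁸·0.001521) + (1380)⁴
    = 8.348×10¹² + 3.627×10¹² = 1.197×10¹³ K⁴.

T ≈ 1860 K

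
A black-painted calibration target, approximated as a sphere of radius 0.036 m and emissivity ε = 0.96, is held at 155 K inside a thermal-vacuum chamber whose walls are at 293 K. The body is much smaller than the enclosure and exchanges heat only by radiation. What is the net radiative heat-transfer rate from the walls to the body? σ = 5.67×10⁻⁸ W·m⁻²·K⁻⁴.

For a small grey body in a large enclosure: P_net = εσA(T_body⁴ − T_wall⁴).
A = 4πr² = 0.01629 m²; T_body⁴ − T_wall⁴ = 5.772×10⁸ − 7.370×10⁹ = -6.793×10⁹ K⁴.
|P_net| = 0.96·5.67×10⁻⁸·0.01629·6.793×10⁹.

P_net ≈ 6.02 W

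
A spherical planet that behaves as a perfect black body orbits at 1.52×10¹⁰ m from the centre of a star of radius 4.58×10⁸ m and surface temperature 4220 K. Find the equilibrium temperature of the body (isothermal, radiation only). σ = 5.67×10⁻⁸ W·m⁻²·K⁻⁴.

T ≈ 518 K

The star's surface emits σT_*⁴; at distance d the flux is S = σT_*⁴(R_*/d)².
S = 5.67×10⁻⁸·(4220)⁴·(4.58×10⁸/1.52×10¹⁰)² = 16330 W/m².
For an isothermal sphere T⁴ = (1−a)S/(4σ) = 7.198×10¹⁰ K⁴.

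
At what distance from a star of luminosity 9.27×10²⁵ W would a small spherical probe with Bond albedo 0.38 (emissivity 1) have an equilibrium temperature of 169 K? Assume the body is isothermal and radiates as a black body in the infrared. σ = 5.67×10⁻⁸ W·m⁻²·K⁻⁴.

d ≈ 1.57×10¹¹ m

For an isothermal black-emitting sphere, (1−a)S·πr² = σ·4πr²·T⁴ ⇒ S = 4σT⁴/(1−a).
S = 4·5.67×10⁻⁸·(169)⁴/0.620 = 298.4 W/m².
Flux falls as S = L/(4πd²), so d = √(L/(4πS)) = √(9.27×10²⁵/(4π·298.4)).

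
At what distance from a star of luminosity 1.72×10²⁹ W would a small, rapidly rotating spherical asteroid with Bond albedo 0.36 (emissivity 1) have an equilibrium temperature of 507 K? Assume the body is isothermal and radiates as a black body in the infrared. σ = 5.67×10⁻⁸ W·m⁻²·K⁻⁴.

For an isothermal black-emitting sphere, (1−a)S·πr² = σ·4πr²·T⁴ ⇒ S = 4σT⁴/(1−a).
S = 4·5.67×10⁻⁸·(507)⁴/0.640 = 23420 W/m².
Flux falls as S = L/(4πd²), so d = √(L/(4πS)) = √(1.72×10²⁹/(4π·23420)).

d ≈ 7.65×10¹¹ m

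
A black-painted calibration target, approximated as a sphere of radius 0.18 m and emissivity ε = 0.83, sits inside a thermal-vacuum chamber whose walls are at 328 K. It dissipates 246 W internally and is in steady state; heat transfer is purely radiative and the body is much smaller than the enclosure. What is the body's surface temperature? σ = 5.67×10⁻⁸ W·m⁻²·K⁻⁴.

T ≈ 395 K

For a small grey body in a large enclosure, net radiated power = εσA(T⁴ − T_w⁴).
Steady state: P = εσA(T⁴ − T_w⁴) with A = 4πr² = 0.4072 m².
T⁴ = P/(εσA) + T_w⁴ = 246/(0.83·5.67×10⁻⁸·0.4072) + (328)⁴
    = 1.284×10¹⁰ + 1.157×10¹⁰ = 2.441×10¹⁰ K⁴.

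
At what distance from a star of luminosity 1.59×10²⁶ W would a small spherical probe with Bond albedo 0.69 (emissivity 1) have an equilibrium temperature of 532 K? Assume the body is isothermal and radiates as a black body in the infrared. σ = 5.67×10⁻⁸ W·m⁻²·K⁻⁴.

d ≈ 1.47×10¹⁰ m

For an isothermal black-emitting sphere, (1−a)S·πr² = σ·4πr²·T⁴ ⇒ S = 4σT⁴/(1−a).
S = 4·5.67×10⁻⁸·(532)⁴/0.310 = 58600 W/m².
Flux falls as S = L/(4πd²), so d = √(L/(4πS)) = √(1.59×10²⁶/(4π·58600)).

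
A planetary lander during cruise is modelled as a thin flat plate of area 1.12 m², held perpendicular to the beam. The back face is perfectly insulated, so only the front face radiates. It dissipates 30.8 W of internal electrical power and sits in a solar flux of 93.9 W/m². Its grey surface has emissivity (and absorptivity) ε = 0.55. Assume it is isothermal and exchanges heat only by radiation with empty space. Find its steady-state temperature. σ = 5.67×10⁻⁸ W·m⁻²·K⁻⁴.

At steady state, absorbed solar power + internal power = radiated power.
Absorbed: α·S·A_cross = 0.55·93.9·1.120 = 57.84 W (cross-section A).
Total input = 57.84 + 30.8 = 88.64 W.
Radiated: εσ·A_surf·T⁴ with A_surf = A = 1.120 m².
T⁴ = 88.64/(0.55·5.67×10⁻⁸·1.120) = 2.538×10⁹ K⁴.

T ≈ 224 K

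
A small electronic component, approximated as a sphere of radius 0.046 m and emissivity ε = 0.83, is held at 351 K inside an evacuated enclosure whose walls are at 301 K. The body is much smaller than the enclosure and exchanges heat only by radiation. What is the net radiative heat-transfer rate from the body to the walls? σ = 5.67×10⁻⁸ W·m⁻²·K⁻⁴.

P_net ≈ 8.72 W

For a small grey body in a large enclosure: P_net = εσA(T_body⁴ − T_wall⁴).
A = 4πr² = 0.02659 m²; T_body⁴ − T_wall⁴ = 1.518×10¹⁰ − 8.209×10⁹ = 6.970×10⁹ K⁴.
|P_net| = 0.83·5.67×10⁻⁸·0.02659·6.970×10⁹.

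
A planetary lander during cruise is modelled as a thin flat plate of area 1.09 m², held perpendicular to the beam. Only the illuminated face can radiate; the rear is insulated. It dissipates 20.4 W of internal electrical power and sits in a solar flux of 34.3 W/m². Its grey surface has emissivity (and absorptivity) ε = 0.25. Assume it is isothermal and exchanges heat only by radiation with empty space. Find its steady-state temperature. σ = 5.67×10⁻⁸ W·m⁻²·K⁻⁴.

At steady state, absorbed solar power + internal power = radiated power.
Absorbed: α·S·A_cross = 0.25·34.3·1.090 = 9.347 W (cross-section A).
Total input = 9.347 + 20.4 = 29.75 W.
Radiated: εσ·A_surf·T⁴ with A_surf = A = 1.090 m².
T⁴ = 29.75/(0.25·5.67×10⁻⁸·1.090) = 1.925×10⁹ K⁴.

T ≈ 209 K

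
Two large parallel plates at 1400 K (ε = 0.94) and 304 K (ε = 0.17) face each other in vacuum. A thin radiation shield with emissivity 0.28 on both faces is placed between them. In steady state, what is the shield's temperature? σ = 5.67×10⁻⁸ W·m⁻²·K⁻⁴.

T_s ≈ 1280 K

In steady state the net flux on the hot side equals that on the cold side.
σ(T₁⁴−T_s⁴)/D₁ = σ(T_s⁴−T₂⁴)/D₂, with D₁ = 1/ε₁+1/ε_s−1 = 3.635, D₂ = 1/ε_s+1/ε₂−1 = 8.454.
Solve for T_s⁴: T_s⁴ = (D₂·T₁⁴ + D₁·T₂⁴)/(D₁+D₂) = 2.689×10¹² K⁴.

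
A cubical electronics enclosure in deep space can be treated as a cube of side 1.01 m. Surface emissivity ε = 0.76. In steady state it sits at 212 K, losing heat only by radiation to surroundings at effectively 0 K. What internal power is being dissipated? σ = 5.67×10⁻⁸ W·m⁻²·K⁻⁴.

P ≈ 533 W

Steady state: P = εσA T⁴.
A = 6L² = 6.121 m²; T⁴ = (212)⁴ = 2.020×10⁹ K⁴.
P = 0.76 × 5.67×10⁻⁸ × 6.121 × 2.020×10⁹.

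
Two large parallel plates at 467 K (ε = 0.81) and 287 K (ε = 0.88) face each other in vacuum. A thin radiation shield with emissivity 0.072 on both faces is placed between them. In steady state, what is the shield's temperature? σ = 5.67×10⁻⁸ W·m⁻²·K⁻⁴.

T_s ≈ 406 K

In steady state the net flux on the hot side equals that on the cold side.
σ(T₁⁴−T_s⁴)/D₁ = σ(T_s⁴−T₂⁴)/D₂, with D₁ = 1/ε₁+1/ε_s−1 = 14.12, D₂ = 1/ε_s+1/ε₂−1 = 14.03.
Solve for T_s⁴: T_s⁴ = (D₂·T₁⁴ + D₁·T₂⁴)/(D₁+D₂) = 2.710×10¹⁰ K⁴.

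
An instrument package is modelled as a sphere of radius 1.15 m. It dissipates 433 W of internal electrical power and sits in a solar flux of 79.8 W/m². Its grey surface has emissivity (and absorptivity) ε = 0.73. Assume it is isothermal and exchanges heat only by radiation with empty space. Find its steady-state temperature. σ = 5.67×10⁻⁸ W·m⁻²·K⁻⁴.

At steady state, absorbed solar power + internal power = radiated power.
Absorbed: α·S·A_cross = 0.73·79.8·4.155 = 242.0 W (cross-section πr²).
Total input = 242.0 + 433 = 675.0 W.
Radiated: εσ·A_surf·T⁴ with A_surf = 4πr² = 16.62 m².
T⁴ = 675.0/(0.73·5.67×10⁻⁸·16.62) = 9.813×10⁸ K⁴.

T ≈ 177 K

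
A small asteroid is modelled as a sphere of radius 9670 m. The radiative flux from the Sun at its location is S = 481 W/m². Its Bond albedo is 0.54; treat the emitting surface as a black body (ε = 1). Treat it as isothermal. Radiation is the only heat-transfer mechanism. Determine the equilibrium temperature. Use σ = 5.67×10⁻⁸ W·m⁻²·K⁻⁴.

T ≈ 177 K

At equilibrium, absorbed power = emitted power.
Absorbing cross-section = πr² = 2.938×10⁸ m²; emitting surface = 4πr² = 1.175×10⁹ m² (ratio 4).
(1−a)S·A_cross = εσ·A_surf·T⁴  ⇒  T⁴ = (1−a)S/(4σ).
T⁴ = 0.460·481/(4·5.67×10⁻⁸) = 9.756×10⁸ K⁴.
T = (9.756×10⁸)^(1/4).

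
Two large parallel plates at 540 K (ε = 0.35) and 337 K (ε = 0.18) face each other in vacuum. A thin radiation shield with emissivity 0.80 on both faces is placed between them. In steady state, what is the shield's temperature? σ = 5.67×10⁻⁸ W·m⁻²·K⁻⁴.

T_s ≈ 495 K

In steady state the net flux on the hot side equals that on the cold side.
σ(T₁⁴−T_s⁴)/D₁ = σ(T_s⁴−T₂⁴)/D₂, with D₁ = 1/ε₁+1/ε_s−1 = 3.107, D₂ = 1/ε_s+1/ε₂−1 = 5.806.
Solve for T_s⁴: T_s⁴ = (D₂·T₁⁴ + D₁·T₂⁴)/(D₁+D₂) = 5.988×10¹⁰ K⁴.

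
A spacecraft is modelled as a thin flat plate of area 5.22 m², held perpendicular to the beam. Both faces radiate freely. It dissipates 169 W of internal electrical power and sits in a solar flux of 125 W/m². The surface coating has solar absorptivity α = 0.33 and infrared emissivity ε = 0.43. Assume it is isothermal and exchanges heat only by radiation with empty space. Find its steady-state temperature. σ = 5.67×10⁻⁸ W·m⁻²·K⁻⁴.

At steady state, absorbed solar power + internal power = radiated power.
Absorbed: α·S·A_cross = 0.33·125·5.220 = 215.3 W (cross-section A).
Total input = 215.3 + 169 = 384.3 W.
Radiated: εσ·A_surf·T⁴ with A_surf = 2A = 10.44 m².
T⁴ = 384.3/(0.43·5.67×10⁻⁸·10.44) = 1.510×10⁹ K⁴.

T ≈ 197 K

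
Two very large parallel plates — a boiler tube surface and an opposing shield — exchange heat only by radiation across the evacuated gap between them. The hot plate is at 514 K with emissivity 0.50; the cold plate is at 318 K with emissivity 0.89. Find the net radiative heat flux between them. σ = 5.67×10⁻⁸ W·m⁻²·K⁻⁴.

q ≈ 1590 W/m²

For two infinite grey parallel plates, q = σ(T₁⁴ − T₂⁴)/(1/ε₁ + 1/ε₂ − 1).
T₁⁴ − T₂⁴ = 6.980×10¹⁰ − 1.023×10¹⁰ = 5.957×10¹⁰ K⁴.
1/ε₁ + 1/ε₂ − 1 = 2.000 + 1.124 − 1 = 2.124.
q = 5.67×10⁻⁸ × 5.957×10¹⁰ / 2.124.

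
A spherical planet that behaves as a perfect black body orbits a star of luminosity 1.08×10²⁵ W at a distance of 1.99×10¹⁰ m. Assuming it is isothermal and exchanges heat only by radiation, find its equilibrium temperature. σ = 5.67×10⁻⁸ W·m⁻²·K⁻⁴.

T ≈ 313 K

First find the stellar flux at distance d: S = L/(4πd²) = 1.08×10²⁵/(4π·(1.99×10¹⁰)²) = 2170 W/m².
For an isothermal sphere, absorbed (1−a)S·πr² = emitted σ·4πr²·T⁴, so T⁴ = (1−a)S/(4σ).
T⁴ = 1.00·2170/(4·5.67×10⁻⁸) = 9.569×10⁹ K⁴.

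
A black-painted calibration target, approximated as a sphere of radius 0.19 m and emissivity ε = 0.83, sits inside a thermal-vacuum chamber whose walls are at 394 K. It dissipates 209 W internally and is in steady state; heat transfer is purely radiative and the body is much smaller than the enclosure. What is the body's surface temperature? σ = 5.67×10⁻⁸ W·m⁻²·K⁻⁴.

For a small grey body in a large enclosure, net radiated power = εσA(T⁴ − T_w⁴).
Steady state: P = εσA(T⁴ − T_w⁴) with A = 4πr² = 0.4536 m².
T⁴ = P/(εσA) + T_w⁴ = 209/(0.83·5.67×10⁻⁸·0.4536) + (394)⁴
    = 9.790×10⁹ + 2.410×10¹⁰ = 3.389×10¹⁰ K⁴.

T ≈ 429 K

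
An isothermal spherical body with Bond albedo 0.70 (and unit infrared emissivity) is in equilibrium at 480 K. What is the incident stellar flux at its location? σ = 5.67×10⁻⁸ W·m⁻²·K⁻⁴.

(1−a)S·πr² = σ·4πr²·T⁴ ⇒ S = 4σT⁴/(1−a).
S = 4·5.67×10⁻⁸·5.308×10¹⁰/0.300.

S ≈ 40100 W/m²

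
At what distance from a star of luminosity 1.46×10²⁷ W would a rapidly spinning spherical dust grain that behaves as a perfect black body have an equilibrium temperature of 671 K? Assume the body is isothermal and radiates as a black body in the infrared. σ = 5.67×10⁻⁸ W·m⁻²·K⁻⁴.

d ≈ 5.03×10¹⁰ m

For an isothermal black-emitting sphere, (1−a)S·πr² = σ·4πr²·T⁴ ⇒ S = 4σT⁴/(1−a).
S = 4·5.67×10⁻⁸·(671)⁴/1.00 = 45980 W/m².
Flux falls as S = L/(4πd²), so d = √(L/(4πS)) = √(1.46×10²⁷/(4π·45980)).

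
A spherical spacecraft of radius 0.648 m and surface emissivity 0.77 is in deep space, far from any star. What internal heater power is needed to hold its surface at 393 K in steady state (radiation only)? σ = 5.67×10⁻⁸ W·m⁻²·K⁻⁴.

P ≈ 5500 W

P = εσ·4πr²·T⁴.
4πr² = 5.277 m²; T⁴ = 2.385×10¹⁰ K⁴.
P = 0.77·5.67×10⁻⁸·5.277·2.385×10¹⁰.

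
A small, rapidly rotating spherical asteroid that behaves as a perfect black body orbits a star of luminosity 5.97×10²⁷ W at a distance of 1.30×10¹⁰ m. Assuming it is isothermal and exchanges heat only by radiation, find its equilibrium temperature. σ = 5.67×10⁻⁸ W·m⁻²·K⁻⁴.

T ≈ 1880 K

First find the stellar flux at distance d: S = L/(4πd²) = 5.97×10²⁷/(4π·(1.30×10¹⁰)²) = 2.811×10⁶ W/m².
For an isothermal sphere, absorbed (1−a)S·πr² = emitted σ·4πr²·T⁴, so T⁴ = (1−a)S/(4σ).
T⁴ = 1.00·2.811×10⁶/(4·5.67×10⁻⁸) = 1.239×10¹³ K⁴.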